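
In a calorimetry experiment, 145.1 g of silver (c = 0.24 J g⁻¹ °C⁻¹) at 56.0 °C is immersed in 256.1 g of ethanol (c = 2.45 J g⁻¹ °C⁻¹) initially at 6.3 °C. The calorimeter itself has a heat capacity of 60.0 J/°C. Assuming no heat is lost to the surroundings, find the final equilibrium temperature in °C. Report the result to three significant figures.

T_f = 8.70 °C

Heat lost by silver = heat gained by ethanol + calorimeter.
(145.1)(0.24)(56.0 − T) = [(256.1)(2.45) + 60.0](T − 6.3)
34.824 (56.0 − T) = 687.445 (T − 6.3)
1950.1 − 34.824 T = 687.445 T − 4330.9
6281.0 = 722.269 T
T = 8.696 °C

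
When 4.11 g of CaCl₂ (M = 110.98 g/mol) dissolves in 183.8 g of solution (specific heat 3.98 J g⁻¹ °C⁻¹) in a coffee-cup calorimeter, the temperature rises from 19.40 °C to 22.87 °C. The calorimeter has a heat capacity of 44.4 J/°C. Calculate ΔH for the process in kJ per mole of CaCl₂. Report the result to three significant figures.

|ΔT| = |22.87 − 19.40| = 3.47 °C
|q_surr| = (183.8 × 3.98 + 44.4) × 3.47 = 775.924 × 3.47 = 2692 J
n(CaCl₂) = 4.11 / 110.98 = 0.03703 mol
Temperature rose, so q_rxn = −|q_surr| = -2.692 kJ
ΔH = q_rxn / n = -72.70 kJ/mol

ΔH = -72.7 kJ/mol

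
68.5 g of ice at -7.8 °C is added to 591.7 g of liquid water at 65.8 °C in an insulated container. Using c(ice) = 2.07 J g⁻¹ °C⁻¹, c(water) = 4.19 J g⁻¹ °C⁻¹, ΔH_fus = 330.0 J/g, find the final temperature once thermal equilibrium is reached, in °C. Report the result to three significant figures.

Heat to bring ice to 0 °C and melt it: q₁ = 68.5×2.07×7.8 + 68.5×330.0 = 23711 J
Heat the water can supply cooling to 0 °C: 591.7×4.19×65.8 = 163133 J > q₁, so all ice melts.
Energy balance: 591.7×4.19×(65.8 − T) = 23711 + 68.5×4.19×(T − 0)
2479.223(65.8 − T) = 23711 + 287.015 T
163133 − 23711 = 2766.238 T
T = 139422 / 2766.238 = 50.40 °C

T_f = 50.4 °C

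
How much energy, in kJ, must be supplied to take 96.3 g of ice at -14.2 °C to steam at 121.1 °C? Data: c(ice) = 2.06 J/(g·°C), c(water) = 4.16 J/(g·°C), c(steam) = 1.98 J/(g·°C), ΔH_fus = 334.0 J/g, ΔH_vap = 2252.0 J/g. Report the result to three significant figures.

q1 (heat ice -14.2→0.0 °C): 96.3 × 2.06 × 14.2 = 2817 J
q2 (melt at 0 °C): 96.3 × 334.0 = 32164 J
q3 (heat water 0.0→100.0 °C): 96.3 × 4.16 × 100.0 = 40061 J
q4 (vaporize at 100 °C): 96.3 × 2252.0 = 216868 J
q5 (heat steam 100.0→121.1 °C): 96.3 × 1.98 × 21.1 = 4023 J
Total: 2817 + 32164 + 40061 + 216868 + 4023 = 295933 J = 296 kJ

q = 296 kJ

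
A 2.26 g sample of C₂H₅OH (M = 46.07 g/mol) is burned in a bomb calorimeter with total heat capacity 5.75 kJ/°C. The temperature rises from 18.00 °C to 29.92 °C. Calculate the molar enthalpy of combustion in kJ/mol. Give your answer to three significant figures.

ΔT = 29.92 − 18.00 = 11.92 °C
q_cal = C_cal × ΔT = 5.75 × 11.92 = 68.54 kJ
n = 2.26 / 46.07 = 0.04906 mol
q_rxn = −q_cal = -68.54 kJ
ΔH = -68.54 / 0.04906 = -1397 kJ/mol

ΔH = -1400 kJ/mol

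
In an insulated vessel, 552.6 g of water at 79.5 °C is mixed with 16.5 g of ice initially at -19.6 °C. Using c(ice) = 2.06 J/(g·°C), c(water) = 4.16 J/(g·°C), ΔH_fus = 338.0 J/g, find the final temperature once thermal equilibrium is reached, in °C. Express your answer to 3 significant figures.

Heat to bring ice to 0 °C and melt it: q₁ = 16.5×2.06×19.6 + 16.5×338.0 = 6243.2 J
Heat the water can supply cooling to 0 °C: 552.6×4.16×79.5 = 182756 J > q₁, so all ice melts.
Energy balance: 552.6×4.16×(79.5 − T) = 6243.2 + 16.5×4.16×(T − 0)
2298.816(79.5 − T) = 6243.2 + 68.64 T
182756 − 6243.2 = 2367.456 T
T = 176512.8 / 2367.456 = 74.56 °C

T_f = 74.6 °C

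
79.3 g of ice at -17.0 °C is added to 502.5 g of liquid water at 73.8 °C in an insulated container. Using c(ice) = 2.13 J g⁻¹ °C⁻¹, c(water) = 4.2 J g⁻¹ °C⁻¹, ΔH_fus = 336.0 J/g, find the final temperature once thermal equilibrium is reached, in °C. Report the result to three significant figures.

Heat to bring ice to 0 °C and melt it: q₁ = 79.3×2.13×17.0 + 79.3×336.0 = 29516 J
Heat the water can supply cooling to 0 °C: 502.5×4.2×73.8 = 155755 J > q₁, so all ice melts.
Energy balance: 502.5×4.2×(73.8 − T) = 29516 + 79.3×4.2×(T − 0)
2110.5(73.8 − T) = 29516 + 333.06 T
155755 − 29516 = 2443.56 T
T = 126239 / 2443.56 = 51.66 °C

T_f = 51.7 °C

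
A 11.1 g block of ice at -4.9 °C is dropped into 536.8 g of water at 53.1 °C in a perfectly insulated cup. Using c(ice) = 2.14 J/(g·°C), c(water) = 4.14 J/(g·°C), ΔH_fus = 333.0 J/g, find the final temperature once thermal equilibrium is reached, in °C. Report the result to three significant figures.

T_f = 50.3 °C

Heat to bring ice to 0 °C and melt it: q₁ = 11.1×2.14×4.9 + 11.1×333.0 = 3812.7 J
Heat the water can supply cooling to 0 °C: 536.8×4.14×53.1 = 118007 J > q₁, so all ice melts.
Energy balance: 536.8×4.14×(53.1 − T) = 3812.7 + 11.1×4.14×(T − 0)
2222.352(53.1 − T) = 3812.7 + 45.954 T
118007 − 3812.7 = 2268.306 T
T = 114194.3 / 2268.306 = 50.34 °C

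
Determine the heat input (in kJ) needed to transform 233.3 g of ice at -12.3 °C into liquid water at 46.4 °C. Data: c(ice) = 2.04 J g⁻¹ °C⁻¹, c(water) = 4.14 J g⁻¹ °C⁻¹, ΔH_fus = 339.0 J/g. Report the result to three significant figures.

q1 (heat ice -12.3→0.0 °C): 233.3 × 2.04 × 12.3 = 5854 J
q2 (melt at 0 °C): 233.3 × 339.0 = 79089 J
q3 (heat water 0.0→46.4 °C): 233.3 × 4.14 × 46.4 = 44816 J
Total: 5854 + 79089 + 44816 = 129759 J = 130 kJ

q = 130 kJ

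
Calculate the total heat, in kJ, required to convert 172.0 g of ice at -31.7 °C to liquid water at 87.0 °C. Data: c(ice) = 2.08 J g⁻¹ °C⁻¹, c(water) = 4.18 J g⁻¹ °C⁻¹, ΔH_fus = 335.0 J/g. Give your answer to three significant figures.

q1 (heat ice -31.7→0.0 °C): 172.0 × 2.08 × 31.7 = 11341 J
q2 (melt at 0 °C): 172.0 × 335.0 = 57620 J
q3 (heat water 0.0→87.0 °C): 172.0 × 4.18 × 87.0 = 62550 J
Total: 11341 + 57620 + 62550 = 131511 J = 132 kJ

q = 132 kJ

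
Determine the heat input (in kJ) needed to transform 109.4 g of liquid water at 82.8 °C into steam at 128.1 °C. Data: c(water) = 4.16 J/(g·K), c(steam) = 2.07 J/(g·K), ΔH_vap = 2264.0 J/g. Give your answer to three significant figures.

q = 262 kJ

q1 (heat water 82.8→100.0 °C): 109.4 × 4.16 × 17.2 = 7828 J
q2 (vaporize at 100 °C): 109.4 × 2264.0 = 247682 J
q3 (heat steam 100.0→128.1 °C): 109.4 × 2.07 × 28.1 = 6363 J
Total: 7828 + 247682 + 6363 = 261873 J = 262 kJ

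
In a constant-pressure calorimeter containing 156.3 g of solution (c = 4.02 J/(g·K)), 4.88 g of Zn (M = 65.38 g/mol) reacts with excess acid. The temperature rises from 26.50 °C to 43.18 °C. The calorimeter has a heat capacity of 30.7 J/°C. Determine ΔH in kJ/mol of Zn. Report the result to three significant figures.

|ΔT| = |43.18 − 26.50| = 16.68 °C
|q_surr| = (156.3 × 4.02 + 30.7) × 16.68 = 659.026 × 16.68 = 10990 J
n(Zn) = 4.88 / 65.38 = 0.07464 mol
Temperature rose, so q_rxn = −|q_surr| = -10.99 kJ
ΔH = q_rxn / n = -147.2 kJ/mol

ΔH = -147 kJ/mol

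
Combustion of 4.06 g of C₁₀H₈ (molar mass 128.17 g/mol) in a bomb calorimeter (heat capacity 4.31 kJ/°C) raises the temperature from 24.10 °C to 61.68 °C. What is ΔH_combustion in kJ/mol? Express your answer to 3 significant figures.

ΔH = -5110 kJ/mol

ΔT = 61.68 − 24.10 = 37.58 °C
q_cal = C_cal × ΔT = 4.31 × 37.58 = 161.9698 kJ
n = 4.06 / 128.17 = 0.03168 mol
q_rxn = −q_cal = -161.9698 kJ
ΔH = -161.9698 / 0.03168 = -5113 kJ/mol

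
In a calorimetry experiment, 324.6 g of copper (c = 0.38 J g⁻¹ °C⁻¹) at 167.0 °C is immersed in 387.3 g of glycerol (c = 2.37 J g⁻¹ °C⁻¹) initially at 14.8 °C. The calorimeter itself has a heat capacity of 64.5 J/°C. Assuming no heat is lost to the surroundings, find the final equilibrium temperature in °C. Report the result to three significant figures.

T_f = 31.8 °C

Heat lost by copper = heat gained by glycerol + calorimeter.
(324.6)(0.38)(167.0 − T) = [(387.3)(2.37) + 64.5](T − 14.8)
123.348 (167.0 − T) = 982.401 (T − 14.8)
20599 − 123.348 T = 982.401 T − 14540
35139 = 1105.749 T
T = 31.78 °C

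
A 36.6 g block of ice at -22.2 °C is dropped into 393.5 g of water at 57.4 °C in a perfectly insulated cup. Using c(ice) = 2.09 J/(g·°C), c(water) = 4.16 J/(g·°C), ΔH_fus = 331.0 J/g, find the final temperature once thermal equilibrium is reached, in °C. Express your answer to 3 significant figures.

T_f = 44.8 °C

Heat to bring ice to 0 °C and melt it: q₁ = 36.6×2.09×22.2 + 36.6×331.0 = 13813 J
Heat the water can supply cooling to 0 °C: 393.5×4.16×57.4 = 93961.5 J > q₁, so all ice melts.
Energy balance: 393.5×4.16×(57.4 − T) = 13813 + 36.6×4.16×(T − 0)
1636.96(57.4 − T) = 13813 + 152.256 T
93961.5 − 13813 = 1789.216 T
T = 80148.5 / 1789.216 = 44.80 °C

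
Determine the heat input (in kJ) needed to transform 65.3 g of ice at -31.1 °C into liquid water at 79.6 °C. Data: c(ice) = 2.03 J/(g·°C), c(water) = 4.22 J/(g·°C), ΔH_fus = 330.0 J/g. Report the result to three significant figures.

q = 47.6 kJ

q1 (heat ice -31.1→0.0 °C): 65.3 × 2.03 × 31.1 = 4123 J
q2 (melt at 0 °C): 65.3 × 330.0 = 21549 J
q3 (heat water 0.0→79.6 °C): 65.3 × 4.22 × 79.6 = 21935 J
Total: 4123 + 21549 + 21935 = 47607 J = 47.6 kJ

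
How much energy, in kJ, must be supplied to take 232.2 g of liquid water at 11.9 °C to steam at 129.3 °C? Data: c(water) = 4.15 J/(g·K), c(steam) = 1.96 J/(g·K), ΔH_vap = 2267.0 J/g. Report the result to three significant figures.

q = 625 kJ

q1 (heat water 11.9→100.0 °C): 232.2 × 4.15 × 88.1 = 84896 J
q2 (vaporize at 100 °C): 232.2 × 2267.0 = 526397 J
q3 (heat steam 100.0→129.3 °C): 232.2 × 1.96 × 29.3 = 13335 J
Total: 84896 + 526397 + 13335 = 624628 J = 625 kJ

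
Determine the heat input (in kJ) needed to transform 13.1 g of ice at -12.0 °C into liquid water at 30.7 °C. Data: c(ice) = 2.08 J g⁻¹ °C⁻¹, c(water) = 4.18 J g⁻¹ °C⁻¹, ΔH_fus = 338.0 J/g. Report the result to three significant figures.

q = 6.44 kJ

q1 (heat ice -12.0→0.0 °C): 13.1 × 2.08 × 12.0 = 327 J
q2 (melt at 0 °C): 13.1 × 338.0 = 4428 J
q3 (heat water 0.0→30.7 °C): 13.1 × 4.18 × 30.7 = 1681 J
Total: 327 + 4428 + 1681 = 6436 J = 6.44 kJ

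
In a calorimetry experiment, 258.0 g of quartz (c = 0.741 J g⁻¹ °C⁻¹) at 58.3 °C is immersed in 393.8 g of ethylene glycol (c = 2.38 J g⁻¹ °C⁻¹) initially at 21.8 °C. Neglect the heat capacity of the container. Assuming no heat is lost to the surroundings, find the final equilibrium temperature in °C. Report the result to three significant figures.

Heat lost by quartz = heat gained by ethylene glycol.
(258.0)(0.741)(58.3 − T) = (393.8)(2.38)(T − 21.8)
191.178 (58.3 − T) = 937.244 (T − 21.8)
11146 − 191.178 T = 937.244 T − 20432
31578 = 1128.422 T
T = 27.98 °C

T_f = 28.0 °C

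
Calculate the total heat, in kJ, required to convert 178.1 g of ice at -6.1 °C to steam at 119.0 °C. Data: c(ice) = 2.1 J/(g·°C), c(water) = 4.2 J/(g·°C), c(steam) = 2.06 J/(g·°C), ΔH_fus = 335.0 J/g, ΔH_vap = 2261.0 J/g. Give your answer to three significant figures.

q = 546 kJ

q1 (heat ice -6.1→0.0 °C): 178.1 × 2.1 × 6.1 = 2281 J
q2 (melt at 0 °C): 178.1 × 335.0 = 59664 J
q3 (heat water 0.0→100.0 °C): 178.1 × 4.2 × 100.0 = 74802 J
q4 (vaporize at 100 °C): 178.1 × 2261.0 = 402684 J
q5 (heat steam 100.0→119.0 °C): 178.1 × 2.06 × 19.0 = 6971 J
Total: 2281 + 59664 + 74802 + 402684 + 6971 = 546402 J = 546 kJ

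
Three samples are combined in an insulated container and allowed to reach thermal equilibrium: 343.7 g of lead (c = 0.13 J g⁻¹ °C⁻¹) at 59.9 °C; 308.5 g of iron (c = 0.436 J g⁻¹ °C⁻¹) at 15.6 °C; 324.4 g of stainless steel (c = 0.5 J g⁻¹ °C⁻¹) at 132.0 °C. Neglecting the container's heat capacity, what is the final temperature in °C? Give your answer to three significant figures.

T_f = 76.7 °C

Σ mᵢcᵢ(T − Tᵢ) = 0  ⇒  T = Σ mᵢcᵢTᵢ / Σ mᵢcᵢ
Σ mᵢcᵢ = 343.7×0.13 + 308.5×0.436 + 324.4×0.5 = 341.387
Σ mᵢcᵢTᵢ = 44.681×59.9 + 134.506×15.6 + 162.2×132.0 = 26185
T = 26185 / 341.387 = 76.70 °C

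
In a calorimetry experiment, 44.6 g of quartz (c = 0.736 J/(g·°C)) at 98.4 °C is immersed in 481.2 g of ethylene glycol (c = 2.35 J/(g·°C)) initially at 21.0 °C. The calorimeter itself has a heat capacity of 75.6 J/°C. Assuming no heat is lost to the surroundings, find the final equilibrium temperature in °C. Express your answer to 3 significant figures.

Heat lost by quartz = heat gained by ethylene glycol + calorimeter.
(44.6)(0.736)(98.4 − T) = [(481.2)(2.35) + 75.6](T − 21.0)
32.8256 (98.4 − T) = 1206.42 (T − 21.0)
3230.0 − 32.8256 T = 1206.42 T − 25335
28565.0 = 1239.2456 T
T = 23.05 °C

T_f = 23.1 °C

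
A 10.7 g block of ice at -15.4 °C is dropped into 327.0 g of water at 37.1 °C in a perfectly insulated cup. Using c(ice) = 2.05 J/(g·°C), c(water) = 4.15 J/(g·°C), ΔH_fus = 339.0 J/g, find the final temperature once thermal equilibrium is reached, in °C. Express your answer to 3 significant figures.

Heat to bring ice to 0 °C and melt it: q₁ = 10.7×2.05×15.4 + 10.7×339.0 = 3965.1 J
Heat the water can supply cooling to 0 °C: 327.0×4.15×37.1 = 50346.6 J > q₁, so all ice melts.
Energy balance: 327.0×4.15×(37.1 − T) = 3965.1 + 10.7×4.15×(T − 0)
1357.05(37.1 − T) = 3965.1 + 44.405 T
50346.6 − 3965.1 = 1401.455 T
T = 46381.5 / 1401.455 = 33.10 °C

T_f = 33.1 °C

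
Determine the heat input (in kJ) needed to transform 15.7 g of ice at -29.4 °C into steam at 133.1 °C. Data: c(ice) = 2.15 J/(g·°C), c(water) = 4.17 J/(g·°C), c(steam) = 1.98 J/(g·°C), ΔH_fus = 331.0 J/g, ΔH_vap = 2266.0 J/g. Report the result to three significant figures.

q = 49.3 kJ

q1 (heat ice -29.4→0.0 °C): 15.7 × 2.15 × 29.4 = 992 J
q2 (melt at 0 °C): 15.7 × 331.0 = 5197 J
q3 (heat water 0.0→100.0 °C): 15.7 × 4.17 × 100.0 = 6547 J
q4 (vaporize at 100 °C): 15.7 × 2266.0 = 35576 J
q5 (heat steam 100.0→133.1 °C): 15.7 × 1.98 × 33.1 = 1029 J
Total: 992 + 5197 + 6547 + 35576 + 1029 = 49341 J = 49.3 kJ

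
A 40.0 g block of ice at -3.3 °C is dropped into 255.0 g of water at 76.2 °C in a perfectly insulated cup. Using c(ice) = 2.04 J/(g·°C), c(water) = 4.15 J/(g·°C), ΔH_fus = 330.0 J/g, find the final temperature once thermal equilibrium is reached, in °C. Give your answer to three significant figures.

Heat to bring ice to 0 °C and melt it: q₁ = 40.0×2.04×3.3 + 40.0×330.0 = 13469 J
Heat the water can supply cooling to 0 °C: 255.0×4.15×76.2 = 80638.7 J > q₁, so all ice melts.
Energy balance: 255.0×4.15×(76.2 − T) = 13469 + 40.0×4.15×(T − 0)
1058.25(76.2 − T) = 13469 + 166 T
80638.7 − 13469 = 1224.25 T
T = 67169.7 / 1224.25 = 54.87 °C

T_f = 54.9 °C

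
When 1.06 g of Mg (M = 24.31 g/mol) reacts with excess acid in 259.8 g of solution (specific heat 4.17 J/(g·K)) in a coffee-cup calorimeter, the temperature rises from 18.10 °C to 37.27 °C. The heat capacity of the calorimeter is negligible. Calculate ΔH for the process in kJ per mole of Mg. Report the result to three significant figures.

|ΔT| = |37.27 − 18.10| = 19.17 °C
|q_surr| = (259.8 × 4.17) × 19.17 = 1083.366 × 19.17 = 20770 J
n(Mg) = 1.06 / 24.31 = 0.04360 mol
Temperature rose, so q_rxn = −|q_surr| = -20.77 kJ
ΔH = q_rxn / n = -476.4 kJ/mol

ΔH = -476 kJ/mol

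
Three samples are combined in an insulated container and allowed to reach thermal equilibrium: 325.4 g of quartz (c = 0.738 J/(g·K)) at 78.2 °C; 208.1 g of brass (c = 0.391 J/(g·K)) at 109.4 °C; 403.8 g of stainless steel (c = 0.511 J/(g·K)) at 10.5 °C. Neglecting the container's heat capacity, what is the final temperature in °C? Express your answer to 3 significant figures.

T_f = 56.5 °C

Σ mᵢcᵢ(T − Tᵢ) = 0  ⇒  T = Σ mᵢcᵢTᵢ / Σ mᵢcᵢ
Σ mᵢcᵢ = 325.4×0.738 + 208.1×0.391 + 403.8×0.511 = 527.8541
Σ mᵢcᵢTᵢ = 240.1452×78.2 + 81.3671×109.4 + 206.3418×10.5 = 29848
T = 29848 / 527.8541 = 56.546 °C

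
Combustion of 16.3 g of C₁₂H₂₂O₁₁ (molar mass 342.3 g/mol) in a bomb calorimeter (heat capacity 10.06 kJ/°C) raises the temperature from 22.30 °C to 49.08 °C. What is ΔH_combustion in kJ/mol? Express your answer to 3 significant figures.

ΔH = -5660 kJ/mol

ΔT = 49.08 − 22.30 = 26.78 °C
q_cal = C_cal × ΔT = 10.06 × 26.78 = 269.4068 kJ
n = 16.3 / 342.3 = 0.04762 mol
q_rxn = −q_cal = -269.4068 kJ
ΔH = -269.4068 / 0.04762 = -5657 kJ/mol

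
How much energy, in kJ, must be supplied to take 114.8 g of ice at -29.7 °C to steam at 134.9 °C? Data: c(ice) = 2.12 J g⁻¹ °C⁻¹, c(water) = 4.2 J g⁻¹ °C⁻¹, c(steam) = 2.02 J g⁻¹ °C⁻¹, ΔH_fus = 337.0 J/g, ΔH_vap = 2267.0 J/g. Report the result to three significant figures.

q1 (heat ice -29.7→0.0 °C): 114.8 × 2.12 × 29.7 = 7228 J
q2 (melt at 0 °C): 114.8 × 337.0 = 38688 J
q3 (heat water 0.0→100.0 °C): 114.8 × 4.2 × 100.0 = 48216 J
q4 (vaporize at 100 °C): 114.8 × 2267.0 = 260252 J
q5 (heat steam 100.0→134.9 °C): 114.8 × 2.02 × 34.9 = 8093 J
Total: 7228 + 38688 + 48216 + 260252 + 8093 = 362477 J = 362 kJ

q = 362 kJ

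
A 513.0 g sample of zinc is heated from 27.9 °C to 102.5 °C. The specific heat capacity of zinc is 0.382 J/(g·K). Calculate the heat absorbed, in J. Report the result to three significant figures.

q = m c ΔT = 513.0 × 0.382 × (102.5 − 27.9)
q = 513.0 × 0.382 × 74.6 = 14620 J

q = 14600 J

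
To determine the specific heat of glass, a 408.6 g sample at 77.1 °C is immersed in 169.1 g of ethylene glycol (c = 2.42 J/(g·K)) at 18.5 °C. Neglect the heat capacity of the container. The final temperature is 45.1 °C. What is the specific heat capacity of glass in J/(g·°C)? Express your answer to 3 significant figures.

q_gained = (169.1 × 2.42) × (45.1 − 18.5) = 10890 J
q_lost = 408.6 × c × (77.1 − 45.1) = 13075.2 c
Set equal: c = 10890 / 13075.2 = 0.833 J/(g·°C)

c = 0.833 J/(g·°C)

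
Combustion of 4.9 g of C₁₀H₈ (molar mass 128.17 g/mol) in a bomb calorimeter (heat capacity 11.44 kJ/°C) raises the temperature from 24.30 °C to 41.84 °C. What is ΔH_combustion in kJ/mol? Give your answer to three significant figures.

ΔH = -5250 kJ/mol

ΔT = 41.84 − 24.30 = 17.54 °C
q_cal = C_cal × ΔT = 11.44 × 17.54 = 200.6576 kJ
n = 4.9 / 128.17 = 0.03823 mol
q_rxn = −q_cal = -200.6576 kJ
ΔH = -200.6576 / 0.03823 = -5249 kJ/mol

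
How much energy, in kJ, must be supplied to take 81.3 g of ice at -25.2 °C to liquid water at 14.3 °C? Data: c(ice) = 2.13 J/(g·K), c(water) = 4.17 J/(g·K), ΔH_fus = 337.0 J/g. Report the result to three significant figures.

q1 (heat ice -25.2→0.0 °C): 81.3 × 2.13 × 25.2 = 4364 J
q2 (melt at 0 °C): 81.3 × 337.0 = 27398 J
q3 (heat water 0.0→14.3 °C): 81.3 × 4.17 × 14.3 = 4848 J
Total: 4364 + 27398 + 4848 = 36610 J = 36.6 kJ

q = 36.6 kJ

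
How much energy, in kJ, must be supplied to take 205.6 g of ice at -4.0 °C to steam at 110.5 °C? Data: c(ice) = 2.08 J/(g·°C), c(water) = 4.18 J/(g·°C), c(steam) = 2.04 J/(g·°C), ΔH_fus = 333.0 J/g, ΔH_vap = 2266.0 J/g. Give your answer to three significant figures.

q = 626 kJ

q1 (heat ice -4.0→0.0 °C): 205.6 × 2.08 × 4.0 = 1711 J
q2 (melt at 0 °C): 205.6 × 333.0 = 68465 J
q3 (heat water 0.0→100.0 °C): 205.6 × 4.18 × 100.0 = 85941 J
q4 (vaporize at 100 °C): 205.6 × 2266.0 = 465890 J
q5 (heat steam 100.0→110.5 °C): 205.6 × 2.04 × 10.5 = 4404 J
Total: 1711 + 68465 + 85941 + 465890 + 4404 = 626411 J = 626 kJ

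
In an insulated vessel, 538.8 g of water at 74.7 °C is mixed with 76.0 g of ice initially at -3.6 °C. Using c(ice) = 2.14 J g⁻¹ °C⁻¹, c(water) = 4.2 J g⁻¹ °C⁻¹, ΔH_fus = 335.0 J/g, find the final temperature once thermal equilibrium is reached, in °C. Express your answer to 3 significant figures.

T_f = 55.4 °C

Heat to bring ice to 0 °C and melt it: q₁ = 76.0×2.14×3.6 + 76.0×335.0 = 26046 J
Heat the water can supply cooling to 0 °C: 538.8×4.2×74.7 = 169043 J > q₁, so all ice melts.
Energy balance: 538.8×4.2×(74.7 − T) = 26046 + 76.0×4.2×(T − 0)
2262.96(74.7 − T) = 26046 + 319.2 T
169043 − 26046 = 2582.16 T
T = 142997 / 2582.16 = 55.38 °C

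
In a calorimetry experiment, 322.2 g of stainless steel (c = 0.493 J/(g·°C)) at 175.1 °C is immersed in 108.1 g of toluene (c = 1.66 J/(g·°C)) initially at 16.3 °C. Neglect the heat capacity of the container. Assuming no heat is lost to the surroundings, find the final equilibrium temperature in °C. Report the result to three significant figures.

Heat lost by stainless steel = heat gained by toluene.
(322.2)(0.493)(175.1 − T) = (108.1)(1.66)(T − 16.3)
158.8446 (175.1 − T) = 179.446 (T − 16.3)
27814 − 158.8446 T = 179.446 T − 2925.0
30739.0 = 338.2906 T
T = 90.87 °C

T_f = 90.9 °C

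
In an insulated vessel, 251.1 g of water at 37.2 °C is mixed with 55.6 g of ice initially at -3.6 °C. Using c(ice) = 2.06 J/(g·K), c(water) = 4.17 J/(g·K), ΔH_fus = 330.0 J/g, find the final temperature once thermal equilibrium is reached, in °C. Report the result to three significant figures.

T_f = 15.8 °C

Heat to bring ice to 0 °C and melt it: q₁ = 55.6×2.06×3.6 + 55.6×330.0 = 18760 J
Heat the water can supply cooling to 0 °C: 251.1×4.17×37.2 = 38951.6 J > q₁, so all ice melts.
Energy balance: 251.1×4.17×(37.2 − T) = 18760 + 55.6×4.17×(T − 0)
1047.087(37.2 − T) = 18760 + 231.852 T
38951.6 − 18760 = 1278.939 T
T = 20191.6 / 1278.939 = 15.79 °C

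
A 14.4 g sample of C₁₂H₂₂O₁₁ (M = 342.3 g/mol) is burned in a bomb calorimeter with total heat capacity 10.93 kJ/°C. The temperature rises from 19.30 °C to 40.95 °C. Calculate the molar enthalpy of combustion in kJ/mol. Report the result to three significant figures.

ΔH = -5620 kJ/mol

ΔT = 40.95 − 19.30 = 21.65 °C
q_cal = C_cal × ΔT = 10.93 × 21.65 = 236.6345 kJ
n = 14.4 / 342.3 = 0.04207 mol
q_rxn = −q_cal = -236.6345 kJ
ΔH = -236.6345 / 0.04207 = -5624.8 kJ/mol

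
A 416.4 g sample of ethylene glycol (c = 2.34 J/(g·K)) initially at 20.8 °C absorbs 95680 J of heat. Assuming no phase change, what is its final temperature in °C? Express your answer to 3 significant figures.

T_f = 119 °C

ΔT = q / (m c) = 95680 / (416.4 × 2.34) = 98.20 °C
T_f = 20.8 + 98.20 = 119.00 °C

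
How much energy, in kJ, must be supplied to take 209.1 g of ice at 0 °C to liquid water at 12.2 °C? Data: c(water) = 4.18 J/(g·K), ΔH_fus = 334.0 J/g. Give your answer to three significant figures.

q1 (melt at 0 °C): 209.1 × 334.0 = 69839 J
q2 (heat water 0.0→12.2 °C): 209.1 × 4.18 × 12.2 = 10663 J
Total: 69839 + 10663 = 80502 J = 80.5 kJ

q = 80.5 kJ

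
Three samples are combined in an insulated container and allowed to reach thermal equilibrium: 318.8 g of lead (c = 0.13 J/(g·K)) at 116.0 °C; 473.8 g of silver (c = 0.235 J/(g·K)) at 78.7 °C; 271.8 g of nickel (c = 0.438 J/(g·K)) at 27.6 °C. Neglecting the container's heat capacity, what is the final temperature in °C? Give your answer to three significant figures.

T_f = 62.0 °C

Σ mᵢcᵢ(T − Tᵢ) = 0  ⇒  T = Σ mᵢcᵢTᵢ / Σ mᵢcᵢ
Σ mᵢcᵢ = 318.8×0.13 + 473.8×0.235 + 271.8×0.438 = 271.8354
Σ mᵢcᵢTᵢ = 41.444×116.0 + 111.343×78.7 + 119.0484×27.6 = 16856
T = 16856 / 271.8354 = 62.01 °C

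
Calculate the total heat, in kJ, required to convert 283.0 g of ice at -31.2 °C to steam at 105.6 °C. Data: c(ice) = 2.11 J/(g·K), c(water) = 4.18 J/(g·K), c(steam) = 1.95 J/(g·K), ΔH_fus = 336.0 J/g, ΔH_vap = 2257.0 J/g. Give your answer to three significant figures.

q1 (heat ice -31.2→0.0 °C): 283.0 × 2.11 × 31.2 = 18630 J
q2 (melt at 0 °C): 283.0 × 336.0 = 95088 J
q3 (heat water 0.0→100.0 °C): 283.0 × 4.18 × 100.0 = 118294 J
q4 (vaporize at 100 °C): 283.0 × 2257.0 = 638731 J
q5 (heat steam 100.0→105.6 °C): 283.0 × 1.95 × 5.6 = 3090 J
Total: 18630 + 95088 + 118294 + 638731 + 3090 = 873833 J = 874 kJ

q = 874 kJ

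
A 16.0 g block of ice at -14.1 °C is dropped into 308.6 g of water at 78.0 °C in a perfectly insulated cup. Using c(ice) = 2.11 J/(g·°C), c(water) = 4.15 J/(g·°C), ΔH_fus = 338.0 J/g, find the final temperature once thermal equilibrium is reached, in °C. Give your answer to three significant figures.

Heat to bring ice to 0 °C and melt it: q₁ = 16.0×2.11×14.1 + 16.0×338.0 = 5884.0 J
Heat the water can supply cooling to 0 °C: 308.6×4.15×78.0 = 99893.8 J > q₁, so all ice melts.
Energy balance: 308.6×4.15×(78.0 − T) = 5884.0 + 16.0×4.15×(T − 0)
1280.69(78.0 − T) = 5884.0 + 66.4 T
99893.8 − 5884.0 = 1347.09 T
T = 94009.8 / 1347.09 = 69.79 °C

T_f = 69.8 °C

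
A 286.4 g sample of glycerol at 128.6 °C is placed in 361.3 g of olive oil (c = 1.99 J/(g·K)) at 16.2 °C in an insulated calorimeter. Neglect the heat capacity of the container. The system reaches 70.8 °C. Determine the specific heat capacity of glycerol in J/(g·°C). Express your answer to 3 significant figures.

c = 2.37 J/(g·°C)

q_gained = (361.3 × 1.99) × (70.8 − 16.2) = 39260 J
q_lost = 286.4 × c × (128.6 − 70.8) = 16553.92 c
Set equal: c = 39260 / 16553.92 = 2.37 J/(g·°C)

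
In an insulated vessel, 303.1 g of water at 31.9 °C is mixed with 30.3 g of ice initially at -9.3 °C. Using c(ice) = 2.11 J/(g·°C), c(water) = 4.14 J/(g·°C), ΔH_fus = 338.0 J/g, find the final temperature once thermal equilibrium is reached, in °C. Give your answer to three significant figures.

T_f = 21.2 °C

Heat to bring ice to 0 °C and melt it: q₁ = 30.3×2.11×9.3 + 30.3×338.0 = 10836 J
Heat the water can supply cooling to 0 °C: 303.1×4.14×31.9 = 40029.2 J > q₁, so all ice melts.
Energy balance: 303.1×4.14×(31.9 − T) = 10836 + 30.3×4.14×(T − 0)
1254.834(31.9 − T) = 10836 + 125.442 T
40029.2 − 10836 = 1380.276 T
T = 29193.2 / 1380.276 = 21.15 °C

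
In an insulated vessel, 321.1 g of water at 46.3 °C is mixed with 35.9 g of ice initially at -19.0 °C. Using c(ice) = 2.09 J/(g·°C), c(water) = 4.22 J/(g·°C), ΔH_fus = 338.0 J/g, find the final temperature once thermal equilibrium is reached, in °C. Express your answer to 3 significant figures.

T_f = 32.6 °C

Heat to bring ice to 0 °C and melt it: q₁ = 35.9×2.09×19.0 + 35.9×338.0 = 13560 J
Heat the water can supply cooling to 0 °C: 321.1×4.22×46.3 = 62738.4 J > q₁, so all ice melts.
Energy balance: 321.1×4.22×(46.3 − T) = 13560 + 35.9×4.22×(T − 0)
1355.042(46.3 − T) = 13560 + 151.498 T
62738.4 − 13560 = 1506.540 T
T = 49178.4 / 1506.540 = 32.64 °C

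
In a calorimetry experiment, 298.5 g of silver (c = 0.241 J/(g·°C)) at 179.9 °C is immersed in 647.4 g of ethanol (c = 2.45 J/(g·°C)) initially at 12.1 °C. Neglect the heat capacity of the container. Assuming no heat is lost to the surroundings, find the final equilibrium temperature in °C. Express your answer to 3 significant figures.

Heat lost by silver = heat gained by ethanol.
(298.5)(0.241)(179.9 − T) = (647.4)(2.45)(T − 12.1)
71.9385 (179.9 − T) = 1586.13 (T − 12.1)
12942 − 71.9385 T = 1586.13 T − 19192
32134 = 1658.0685 T
T = 19.38 °C

T_f = 19.4 °C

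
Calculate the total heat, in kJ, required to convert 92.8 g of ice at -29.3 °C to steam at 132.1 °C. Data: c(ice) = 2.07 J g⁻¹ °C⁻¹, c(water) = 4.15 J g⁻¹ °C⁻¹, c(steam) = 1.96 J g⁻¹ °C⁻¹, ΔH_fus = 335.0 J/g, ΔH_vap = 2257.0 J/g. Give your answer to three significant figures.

q1 (heat ice -29.3→0.0 °C): 92.8 × 2.07 × 29.3 = 5628 J
q2 (melt at 0 °C): 92.8 × 335.0 = 31088 J
q3 (heat water 0.0→100.0 °C): 92.8 × 4.15 × 100.0 = 38512 J
q4 (vaporize at 100 °C): 92.8 × 2257.0 = 209450 J
q5 (heat steam 100.0→132.1 °C): 92.8 × 1.96 × 32.1 = 5839 J
Total: 5628 + 31088 + 38512 + 209450 + 5839 = 290517 J = 291 kJ

q = 291 kJ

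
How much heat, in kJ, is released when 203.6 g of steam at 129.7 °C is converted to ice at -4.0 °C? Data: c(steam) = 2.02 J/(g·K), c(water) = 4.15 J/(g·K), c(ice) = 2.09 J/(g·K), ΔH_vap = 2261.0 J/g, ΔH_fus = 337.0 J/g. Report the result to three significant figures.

q = 627 kJ

q1 (cool steam 129.7→100 °C): 203.6 × 2.02 × 29.7 = 12215 J
q2 (condense at 100 °C): 203.6 × 2261.0 = 460340 J
q3 (cool water 100→0 °C): 203.6 × 4.15 × 100.0 = 84494 J
q4 (freeze at 0 °C): 203.6 × 337.0 = 68613 J
q5 (cool ice 0→-4.0 °C): 203.6 × 2.09 × 4.0 = 1702 J
Total: 12215 + 460340 + 84494 + 68613 + 1702 = 627364 J = 627 kJ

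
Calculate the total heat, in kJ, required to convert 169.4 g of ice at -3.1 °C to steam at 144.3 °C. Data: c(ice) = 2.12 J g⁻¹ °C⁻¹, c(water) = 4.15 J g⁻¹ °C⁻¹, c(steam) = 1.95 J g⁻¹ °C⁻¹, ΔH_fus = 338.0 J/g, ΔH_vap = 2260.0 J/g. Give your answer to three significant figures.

q = 526 kJ

q1 (heat ice -3.1→0.0 °C): 169.4 × 2.12 × 3.1 = 1113 J
q2 (melt at 0 °C): 169.4 × 338.0 = 57257 J
q3 (heat water 0.0→100.0 °C): 169.4 × 4.15 × 100.0 = 70301 J
q4 (vaporize at 100 °C): 169.4 × 2260.0 = 382844 J
q5 (heat steam 100.0→144.3 °C): 169.4 × 1.95 × 44.3 = 14634 J
Total: 1113 + 57257 + 70301 + 382844 + 14634 = 526149 J = 526 kJ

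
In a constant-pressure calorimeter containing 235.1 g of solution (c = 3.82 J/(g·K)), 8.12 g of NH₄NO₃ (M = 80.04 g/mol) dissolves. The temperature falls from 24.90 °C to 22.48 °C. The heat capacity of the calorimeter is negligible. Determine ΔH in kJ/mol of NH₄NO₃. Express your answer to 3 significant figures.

ΔH = 21.4 kJ/mol

|ΔT| = |22.48 − 24.90| = 2.42 °C
|q_surr| = (235.1 × 3.82) × 2.42 = 898.082 × 2.42 = 2173 J
n(NH₄NO₃) = 8.12 / 80.04 = 0.1014 mol
Temperature fell, so q_rxn = +|q_surr| = 2.173 kJ
ΔH = q_rxn / n = 21.43 kJ/mol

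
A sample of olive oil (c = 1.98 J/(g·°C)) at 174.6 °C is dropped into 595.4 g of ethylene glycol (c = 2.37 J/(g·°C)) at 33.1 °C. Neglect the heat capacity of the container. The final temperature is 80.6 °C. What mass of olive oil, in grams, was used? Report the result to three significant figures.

m = 360 g

q_gained = (595.4 × 2.37) × (80.6 − 33.1) = 67030 J
q_lost = m × 1.98 × (174.6 − 80.6) = 186.12 m
m = 67030 / 186.12 = 360 g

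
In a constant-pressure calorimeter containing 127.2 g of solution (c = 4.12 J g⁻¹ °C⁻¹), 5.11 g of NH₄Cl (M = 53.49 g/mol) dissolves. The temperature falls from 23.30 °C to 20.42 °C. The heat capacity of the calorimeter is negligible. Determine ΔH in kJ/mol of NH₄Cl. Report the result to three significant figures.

ΔH = 15.8 kJ/mol

|ΔT| = |20.42 − 23.30| = 2.88 °C
|q_surr| = (127.2 × 4.12) × 2.88 = 524.064 × 2.88 = 1509 J
n(NH₄Cl) = 5.11 / 53.49 = 0.09553 mol
Temperature fell, so q_rxn = +|q_surr| = 1.509 kJ
ΔH = q_rxn / n = 15.80 kJ/mol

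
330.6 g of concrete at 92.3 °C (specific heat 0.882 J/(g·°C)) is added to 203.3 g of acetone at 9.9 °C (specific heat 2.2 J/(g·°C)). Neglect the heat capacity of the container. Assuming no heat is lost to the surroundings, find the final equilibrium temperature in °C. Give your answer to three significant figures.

T_f = 42.4 °C

Heat lost by concrete = heat gained by acetone.
(330.6)(0.882)(92.3 − T) = (203.3)(2.2)(T − 9.9)
291.5892 (92.3 − T) = 447.26 (T − 9.9)
26914 − 291.5892 T = 447.26 T − 4427.9
31341.9 = 738.8492 T
T = 42.42 °C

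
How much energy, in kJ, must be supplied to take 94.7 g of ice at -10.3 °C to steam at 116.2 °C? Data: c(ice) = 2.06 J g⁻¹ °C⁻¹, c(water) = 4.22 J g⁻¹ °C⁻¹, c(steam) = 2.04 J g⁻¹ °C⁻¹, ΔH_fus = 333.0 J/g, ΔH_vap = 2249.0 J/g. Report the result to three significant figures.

q = 290 kJ

q1 (heat ice -10.3→0.0 °C): 94.7 × 2.06 × 10.3 = 2009 J
q2 (melt at 0 °C): 94.7 × 333.0 = 31535 J
q3 (heat water 0.0→100.0 °C): 94.7 × 4.22 × 100.0 = 39963 J
q4 (vaporize at 100 °C): 94.7 × 2249.0 = 212980 J
q5 (heat steam 100.0→116.2 °C): 94.7 × 2.04 × 16.2 = 3130 J
Total: 2009 + 31535 + 39963 + 212980 + 3130 = 289617 J = 290 kJ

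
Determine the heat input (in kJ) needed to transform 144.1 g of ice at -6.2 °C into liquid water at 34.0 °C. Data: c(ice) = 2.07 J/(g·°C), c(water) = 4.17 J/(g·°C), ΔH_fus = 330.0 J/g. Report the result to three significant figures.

q = 69.8 kJ

q1 (heat ice -6.2→0.0 °C): 144.1 × 2.07 × 6.2 = 1849 J
q2 (melt at 0 °C): 144.1 × 330.0 = 47553 J
q3 (heat water 0.0→34.0 °C): 144.1 × 4.17 × 34.0 = 20430 J
Total: 1849 + 47553 + 20430 = 69832 J = 69.8 kJ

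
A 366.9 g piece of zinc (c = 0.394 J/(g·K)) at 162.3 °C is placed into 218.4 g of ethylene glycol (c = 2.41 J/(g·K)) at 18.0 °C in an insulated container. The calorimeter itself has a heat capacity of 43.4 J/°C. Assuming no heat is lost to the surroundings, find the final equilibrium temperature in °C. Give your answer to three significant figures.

T_f = 47.2 °C

Heat lost by zinc = heat gained by ethylene glycol + calorimeter.
(366.9)(0.394)(162.3 − T) = [(218.4)(2.41) + 43.4](T − 18.0)
144.5586 (162.3 − T) = 569.744 (T − 18.0)
23462 − 144.5586 T = 569.744 T − 10255
33717 = 714.3026 T
T = 47.20 °C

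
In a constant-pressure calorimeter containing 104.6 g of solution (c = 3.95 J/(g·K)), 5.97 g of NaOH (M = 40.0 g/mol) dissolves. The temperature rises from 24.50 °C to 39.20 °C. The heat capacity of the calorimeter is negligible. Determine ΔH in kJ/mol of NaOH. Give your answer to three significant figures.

|ΔT| = |39.20 − 24.50| = 14.70 °C
|q_surr| = (104.6 × 3.95) × 14.70 = 413.17 × 14.70 = 6074 J
n(NaOH) = 5.97 / 40.0 = 0.1493 mol
Temperature rose, so q_rxn = −|q_surr| = -6.074 kJ
ΔH = q_rxn / n = -40.68 kJ/mol

ΔH = -40.7 kJ/mol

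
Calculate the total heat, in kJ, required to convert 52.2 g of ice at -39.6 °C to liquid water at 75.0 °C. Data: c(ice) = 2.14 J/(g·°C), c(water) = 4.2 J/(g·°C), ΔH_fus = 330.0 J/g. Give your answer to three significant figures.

q = 38.1 kJ

q1 (heat ice -39.6→0.0 °C): 52.2 × 2.14 × 39.6 = 4424 J
q2 (melt at 0 °C): 52.2 × 330.0 = 17226 J
q3 (heat water 0.0→75.0 °C): 52.2 × 4.2 × 75.0 = 16443 J
Total: 4424 + 17226 + 16443 = 38093 J = 38.1 kJ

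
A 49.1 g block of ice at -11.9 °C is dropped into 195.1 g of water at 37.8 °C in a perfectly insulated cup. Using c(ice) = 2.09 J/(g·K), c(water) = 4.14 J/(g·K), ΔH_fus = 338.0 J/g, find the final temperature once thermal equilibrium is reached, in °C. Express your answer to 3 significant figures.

T_f = 12.6 °C

Heat to bring ice to 0 °C and melt it: q₁ = 49.1×2.09×11.9 + 49.1×338.0 = 17817 J
Heat the water can supply cooling to 0 °C: 195.1×4.14×37.8 = 30531.6 J > q₁, so all ice melts.
Energy balance: 195.1×4.14×(37.8 − T) = 17817 + 49.1×4.14×(T − 0)
807.714(37.8 − T) = 17817 + 203.274 T
30531.6 − 17817 = 1010.988 T
T = 12714.6 / 1010.988 = 12.58 °C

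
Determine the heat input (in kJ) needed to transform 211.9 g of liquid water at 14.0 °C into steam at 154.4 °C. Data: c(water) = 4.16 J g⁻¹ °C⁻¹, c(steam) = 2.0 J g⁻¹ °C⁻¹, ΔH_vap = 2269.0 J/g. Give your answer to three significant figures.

q1 (heat water 14.0→100.0 °C): 211.9 × 4.16 × 86.0 = 75809 J
q2 (vaporize at 100 °C): 211.9 × 2269.0 = 480801 J
q3 (heat steam 100.0→154.4 °C): 211.9 × 2.0 × 54.4 = 23055 J
Total: 75809 + 480801 + 23055 = 579665 J = 580 kJ

q = 580 kJ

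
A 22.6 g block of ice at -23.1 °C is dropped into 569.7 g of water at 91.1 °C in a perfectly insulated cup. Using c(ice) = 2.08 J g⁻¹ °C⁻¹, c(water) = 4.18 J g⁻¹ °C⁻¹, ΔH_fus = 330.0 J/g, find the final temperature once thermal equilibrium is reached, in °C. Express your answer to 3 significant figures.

Heat to bring ice to 0 °C and melt it: q₁ = 22.6×2.08×23.1 + 22.6×330.0 = 8543.9 J
Heat the water can supply cooling to 0 °C: 569.7×4.18×91.1 = 216941 J > q₁, so all ice melts.
Energy balance: 569.7×4.18×(91.1 − T) = 8543.9 + 22.6×4.18×(T − 0)
2381.346(91.1 − T) = 8543.9 + 94.468 T
216941 − 8543.9 = 2475.814 T
T = 208397.1 / 2475.814 = 84.17 °C

T_f = 84.2 °C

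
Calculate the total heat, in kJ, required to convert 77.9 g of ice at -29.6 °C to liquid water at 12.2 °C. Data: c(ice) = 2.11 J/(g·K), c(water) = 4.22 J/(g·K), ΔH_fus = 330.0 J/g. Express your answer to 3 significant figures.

q = 34.6 kJ

q1 (heat ice -29.6→0.0 °C): 77.9 × 2.11 × 29.6 = 4865 J
q2 (melt at 0 °C): 77.9 × 330.0 = 25707 J
q3 (heat water 0.0→12.2 °C): 77.9 × 4.22 × 12.2 = 4011 J
Total: 4865 + 25707 + 4011 = 34583 J = 34.6 kJ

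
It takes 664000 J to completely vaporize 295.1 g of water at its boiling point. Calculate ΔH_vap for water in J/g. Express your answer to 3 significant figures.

ΔH_vap = 2250 J/g

ΔH_vap = q / m = 664000 / 295.1 = 2250 J/g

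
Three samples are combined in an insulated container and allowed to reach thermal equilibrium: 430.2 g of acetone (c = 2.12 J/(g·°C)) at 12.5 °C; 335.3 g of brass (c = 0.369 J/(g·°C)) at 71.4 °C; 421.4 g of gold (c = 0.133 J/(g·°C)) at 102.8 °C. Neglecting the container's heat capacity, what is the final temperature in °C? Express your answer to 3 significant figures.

T_f = 23.8 °C

Σ mᵢcᵢ(T − Tᵢ) = 0  ⇒  T = Σ mᵢcᵢTᵢ / Σ mᵢcᵢ
Σ mᵢcᵢ = 430.2×2.12 + 335.3×0.369 + 421.4×0.133 = 1091.7959
Σ mᵢcᵢTᵢ = 912.024×12.5 + 123.7257×71.4 + 56.0462×102.8 = 25996
T = 25996 / 1091.7959 = 23.81 °C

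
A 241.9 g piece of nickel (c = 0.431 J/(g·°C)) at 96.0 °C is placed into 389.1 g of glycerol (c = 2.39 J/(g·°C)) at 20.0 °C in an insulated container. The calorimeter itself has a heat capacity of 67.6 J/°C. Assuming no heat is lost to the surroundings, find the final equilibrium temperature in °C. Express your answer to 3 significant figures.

T_f = 27.2 °C

Heat lost by nickel = heat gained by glycerol + calorimeter.
(241.9)(0.431)(96.0 − T) = [(389.1)(2.39) + 67.6](T − 20.0)
104.2589 (96.0 − T) = 997.549 (T − 20.0)
10009 − 104.2589 T = 997.549 T − 19951
29960 = 1101.8079 T
T = 27.19 °C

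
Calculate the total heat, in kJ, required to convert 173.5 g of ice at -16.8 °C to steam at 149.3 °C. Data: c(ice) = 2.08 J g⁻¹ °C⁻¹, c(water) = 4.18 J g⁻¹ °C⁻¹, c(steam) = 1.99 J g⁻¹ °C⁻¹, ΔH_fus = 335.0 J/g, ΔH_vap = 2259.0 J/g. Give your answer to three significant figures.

q = 546 kJ

q1 (heat ice -16.8→0.0 °C): 173.5 × 2.08 × 16.8 = 6063 J
q2 (melt at 0 °C): 173.5 × 335.0 = 58123 J
q3 (heat water 0.0→100.0 °C): 173.5 × 4.18 × 100.0 = 72523 J
q4 (vaporize at 100 °C): 173.5 × 2259.0 = 391937 J
q5 (heat steam 100.0→149.3 °C): 173.5 × 1.99 × 49.3 = 17022 J
Total: 6063 + 58123 + 72523 + 391937 + 17022 = 545668 J = 546 kJ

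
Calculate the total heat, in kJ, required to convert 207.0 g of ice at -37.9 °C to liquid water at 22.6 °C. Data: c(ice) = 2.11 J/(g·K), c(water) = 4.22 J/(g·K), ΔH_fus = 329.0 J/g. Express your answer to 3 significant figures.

q = 104 kJ

q1 (heat ice -37.9→0.0 °C): 207.0 × 2.11 × 37.9 = 16554 J
q2 (melt at 0 °C): 207.0 × 329.0 = 68103 J
q3 (heat water 0.0→22.6 °C): 207.0 × 4.22 × 22.6 = 19742 J
Total: 16554 + 68103 + 19742 = 104399 J = 104 kJ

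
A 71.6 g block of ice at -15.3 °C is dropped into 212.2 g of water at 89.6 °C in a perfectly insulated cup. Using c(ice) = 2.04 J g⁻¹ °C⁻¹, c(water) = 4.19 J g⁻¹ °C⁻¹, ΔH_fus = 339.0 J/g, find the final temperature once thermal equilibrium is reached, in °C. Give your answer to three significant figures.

T_f = 44.7 °C

Heat to bring ice to 0 °C and melt it: q₁ = 71.6×2.04×15.3 + 71.6×339.0 = 26507 J
Heat the water can supply cooling to 0 °C: 212.2×4.19×89.6 = 79665.0 J > q₁, so all ice melts.
Energy balance: 212.2×4.19×(89.6 − T) = 26507 + 71.6×4.19×(T − 0)
889.118(89.6 − T) = 26507 + 300.004 T
79665.0 − 26507 = 1189.122 T
T = 53158.0 / 1189.122 = 44.70 °C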